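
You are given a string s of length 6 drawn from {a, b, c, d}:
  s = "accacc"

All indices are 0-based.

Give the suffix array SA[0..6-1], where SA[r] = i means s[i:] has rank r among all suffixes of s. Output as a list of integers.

[3, 0, 5, 2, 4, 1]

rank | idx | suffix
   0 |   3 | acc
   1 |   0 | accacc
   2 |   5 | c
   3 |   2 | cacc
   4 |   4 | cc
   5 |   1 | ccacc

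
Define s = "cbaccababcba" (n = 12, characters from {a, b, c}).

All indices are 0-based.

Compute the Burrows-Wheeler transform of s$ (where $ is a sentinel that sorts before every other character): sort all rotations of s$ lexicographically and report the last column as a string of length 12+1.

abcbbcacacb$a

rank  rotation       last
    0  $cbaccababcba  a
    1  a$cbaccababcb  b
    2  ababcba$cbacc  c
    3  abcba$cbaccab  b
    4  accababcba$cb  b
    5  ba$cbaccababc  c
    6  babcba$cbacca  a
    7  baccababcba$c  c
    8  bcba$cbaccaba  a
    9  cababcba$cbac  c
   10  cba$cbaccabab  b
   11  cbaccababcba$  $
   12  ccababcba$cba  a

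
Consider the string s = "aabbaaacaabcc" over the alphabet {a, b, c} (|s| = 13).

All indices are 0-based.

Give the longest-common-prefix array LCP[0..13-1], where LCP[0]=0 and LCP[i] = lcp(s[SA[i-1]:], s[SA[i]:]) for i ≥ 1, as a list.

sorted suffixes:
  #0 SA[0]=4  'aaacaabcc'
  #1 SA[1]=0  'aabbaaacaabcc'
  #2 SA[2]=8  'aabcc'
  #3 SA[3]=5  'aacaabcc'
  #4 SA[4]=1  'abbaaacaabcc'
  #5 SA[5]=9  'abcc'
  #6 SA[6]=6  'acaabcc'
  #7 SA[7]=3  'baaacaabcc'
  #8 SA[8]=2  'bbaaacaabcc'
  #9 SA[9]=10  'bcc'
  #10 SA[10]=12  'c'
  #11 SA[11]=7  'caabcc'
  #12 SA[12]=11  'cc'

SA = [4, 0, 8, 5, 1, 9, 6, 3, 2, 10, 12, 7, 11]
i: (SA[i-1],SA[i]) lcp shared
  1: (4,0) 2 'aa'
  2: (0,8) 3 'aab'
  3: (8,5) 2 'aa'
  4: (5,1) 1 'a'
  5: (1,9) 2 'ab'
  6: (9,6) 1 'a'
  7: (6,3) 0 ''
  8: (3,2) 1 'b'
  9: (2,10) 1 'b'
  10: (10,12) 0 ''
  11: (12,7) 1 'c'
  12: (7,11) 1 'c'

[0, 2, 3, 2, 1, 2, 1, 0, 1, 1, 0, 1, 1]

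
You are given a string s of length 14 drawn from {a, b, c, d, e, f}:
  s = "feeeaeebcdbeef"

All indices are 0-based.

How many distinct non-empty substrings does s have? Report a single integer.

94

rank | idx | suffix
   0 |   4 | aeebcdbeef
   1 |   7 | bcdbeef
   2 |  10 | beef
   3 |   8 | cdbeef
   4 |   9 | dbeef
   5 |   3 | eaeebcdbeef
   6 |   6 | ebcdbeef
   7 |   2 | eeaeebcdbeef
   8 |   5 | eebcdbeef
   9 |   1 | eeeaeebcdbeef
  10 |  11 | eef
  11 |  12 | ef
  12 |  13 | f
  13 |   0 | feeeaeebcdbeef

SA = [4, 7, 10, 8, 9, 3, 6, 2, 5, 1, 11, 12, 13, 0]
rank  pair      lcp
   1  s[4:],s[7:]  0  ''
   2  s[7:],s[10:]  1  'b'
   3  s[10:],s[8:]  0  ''
   4  s[8:],s[9:]  0  ''
   5  s[9:],s[3:]  0  ''
   6  s[3:],s[6:]  1  'e'
   7  s[6:],s[2:]  1  'e'
   8  s[2:],s[5:]  2  'ee'
   9  s[5:],s[1:]  2  'ee'
  10  s[1:],s[11:]  2  'ee'
  11  s[11:],s[12:]  1  'e'
  12  s[12:],s[13:]  0  ''
  13  s[13:],s[0:]  1  'f'

n(n+1)/2 = 14·15/2 = 105
Σ LCP = 0 + 0 + 1 + 0 + 0 + 0 + 1 + 1 + 2 + 2 + 2 + 1 + 0 + 1 = 11
distinct = 105 − 11 = 94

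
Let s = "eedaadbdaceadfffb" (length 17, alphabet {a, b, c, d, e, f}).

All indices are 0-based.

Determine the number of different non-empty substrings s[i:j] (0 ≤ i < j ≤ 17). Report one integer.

139

sorted suffixes:
  #0 SA[0]=3  'aadbdaceadfffb'
  #1 SA[1]=8  'aceadfffb'
  #2 SA[2]=4  'adbdaceadfffb'
  #3 SA[3]=11  'adfffb'
  #4 SA[4]=16  'b'
  #5 SA[5]=6  'bdaceadfffb'
  #6 SA[6]=9  'ceadfffb'
  #7 SA[7]=2  'daadbdaceadfffb'
  #8 SA[8]=7  'daceadfffb'
  #9 SA[9]=5  'dbdaceadfffb'
  #10 SA[10]=12  'dfffb'
  #11 SA[11]=10  'eadfffb'
  #12 SA[12]=1  'edaadbdaceadfffb'
  #13 SA[13]=0  'eedaadbdaceadfffb'
  #14 SA[14]=15  'fb'
  #15 SA[15]=14  'ffb'
  #16 SA[16]=13  'fffb'

SA = [3, 8, 4, 11, 16, 6, 9, 2, 7, 5, 12, 10, 1, 0, 15, 14, 13]
[i] adj suffixes → lcp
  [1] 3/8 → 1 ('a')
  [2] 8/4 → 1 ('a')
  [3] 4/11 → 2 ('ad')
  [4] 11/16 → 0 ('')
  [5] 16/6 → 1 ('b')
  [6] 6/9 → 0 ('')
  [7] 9/2 → 0 ('')
  [8] 2/7 → 2 ('da')
  [9] 7/5 → 1 ('d')
  [10] 5/12 → 1 ('d')
  [11] 12/10 → 0 ('')
  [12] 10/1 → 1 ('e')
  [13] 1/0 → 1 ('e')
  [14] 0/15 → 0 ('')
  [15] 15/14 → 1 ('f')
  [16] 14/13 → 2 ('ff')

n(n+1)/2 = 17·18/2 = 153
Σ LCP = 0 + 1 + 1 + 2 + 0 + 1 + 0 + 0 + 2 + 1 + 1 + 0 + 1 + 1 + 0 + 1 + 2 = 14
distinct = 153 − 14 = 139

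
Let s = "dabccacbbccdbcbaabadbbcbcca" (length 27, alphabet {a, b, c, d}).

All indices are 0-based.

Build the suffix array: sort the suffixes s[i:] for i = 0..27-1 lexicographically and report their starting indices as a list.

sorted suffixes:
  #0 SA[0]=26  'a'
  #1 SA[1]=15  'aabadbbcbcca'
  #2 SA[2]=16  'abadbbcbcca'
  #3 SA[3]=1  'abccacbbccdbcbaabadbbcbcca'
  #4 SA[4]=5  'acbbccdbcbaabadbbcbcca'
  #5 SA[5]=18  'adbbcbcca'
  #6 SA[6]=14  'baabadbbcbcca'
  #7 SA[7]=17  'badbbcbcca'
  #8 SA[8]=20  'bbcbcca'
  #9 SA[9]=7  'bbccdbcbaabadbbcbcca'
  #10 SA[10]=12  'bcbaabadbbcbcca'
  #11 SA[11]=21  'bcbcca'
  #12 SA[12]=23  'bcca'
  #13 SA[13]=2  'bccacbbccdbcbaabadbbcbcca'
  #14 SA[14]=8  'bccdbcbaabadbbcbcca'
  #15 SA[15]=25  'ca'
  #16 SA[16]=4  'cacbbccdbcbaabadbbcbcca'
  #17 SA[17]=13  'cbaabadbbcbcca'
  #18 SA[18]=6  'cbbccdbcbaabadbbcbcca'
  #19 SA[19]=22  'cbcca'
  #20 SA[20]=24  'cca'
  #21 SA[21]=3  'ccacbbccdbcbaabadbbcbcca'
  #22 SA[22]=9  'ccdbcbaabadbbcbcca'
  #23 SA[23]=10  'cdbcbaabadbbcbcca'
  #24 SA[24]=0  'dabccacbbccdbcbaabadbbcbcca'
  #25 SA[25]=19  'dbbcbcca'
  #26 SA[26]=11  'dbcbaabadbbcbcca'

[26, 15, 16, 1, 5, 18, 14, 17, 20, 7, 12, 21, 23, 2, 8, 25, 4, 13, 6, 22, 24, 3, 9, 10, 0, 19, 11]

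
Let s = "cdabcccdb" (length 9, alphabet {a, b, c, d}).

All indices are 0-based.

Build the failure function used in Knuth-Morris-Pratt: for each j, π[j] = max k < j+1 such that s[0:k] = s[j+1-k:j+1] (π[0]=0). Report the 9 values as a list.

[0, 0, 0, 0, 1, 1, 1, 2, 0]

π[0] = 0
j=1 s[j]='d': π[1]=0 (border '')
j=2 s[j]='a': π[2]=0 (border '')
j=3 s[j]='b': π[3]=0 (border '')
j=4 s[j]='c': π[4]=1 (border 'c')
j=5 s[j]='c': k: 1→0; π[5]=1 (border 'c')
j=6 s[j]='c': k: 1→0; π[6]=1 (border 'c')
j=7 s[j]='d': π[7]=2 (border 'cd')
j=8 s[j]='b': k: 2→0; π[8]=0 (border '')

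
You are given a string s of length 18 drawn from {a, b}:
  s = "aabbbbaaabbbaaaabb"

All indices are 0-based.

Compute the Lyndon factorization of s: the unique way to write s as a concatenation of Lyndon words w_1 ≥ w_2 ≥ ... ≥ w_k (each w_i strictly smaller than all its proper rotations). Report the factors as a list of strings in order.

["aabbbb", "aaabbb", "aaaabb"]

emit factor 1: 'aabbbb' (i=0, period=6)
emit factor 2: 'aaabbb' (i=6, period=6)
emit factor 3: 'aaaabb' (i=12, period=6)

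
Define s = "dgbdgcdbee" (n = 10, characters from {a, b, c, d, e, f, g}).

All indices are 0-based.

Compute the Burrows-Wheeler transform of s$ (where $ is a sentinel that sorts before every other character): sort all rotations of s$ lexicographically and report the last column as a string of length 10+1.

egdgc$bebdd

rank  rotation     last
    0  $dgbdgcdbee  e
    1  bdgcdbee$dg  g
    2  bee$dgbdgcd  d
    3  cdbee$dgbdg  g
    4  dbee$dgbdgc  c
    5  dgbdgcdbee$  $
    6  dgcdbee$dgb  b
    7  e$dgbdgcdbe  e
    8  ee$dgbdgcdb  b
    9  gbdgcdbee$d  d
   10  gcdbee$dgbd  d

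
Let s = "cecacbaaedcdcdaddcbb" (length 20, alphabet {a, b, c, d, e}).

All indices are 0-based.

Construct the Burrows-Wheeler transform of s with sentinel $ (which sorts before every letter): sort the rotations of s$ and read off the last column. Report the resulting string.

rank  rotation               last
    0  $cecacbaaedcdcdaddcbb  b
    1  aaedcdcdaddcbb$cecacb  b
    2  acbaaedcdcdaddcbb$cec  c
    3  addcbb$cecacbaaedcdcd  d
    4  aedcdcdaddcbb$cecacba  a
    5  b$cecacbaaedcdcdaddcb  b
    6  baaedcdcdaddcbb$cecac  c
    7  bb$cecacbaaedcdcdaddc  c
    8  cacbaaedcdcdaddcbb$ce  e
    9  cbaaedcdcdaddcbb$ceca  a
   10  cbb$cecacbaaedcdcdadd  d
   11  cdaddcbb$cecacbaaedcd  d
   12  cdcdaddcbb$cecacbaaed  d
   13  cecacbaaedcdcdaddcbb$  $
   14  daddcbb$cecacbaaedcdc  c
   15  dcbb$cecacbaaedcdcdad  d
   16  dcdaddcbb$cecacbaaedc  c
   17  dcdcdaddcbb$cecacbaae  e
   18  ddcbb$cecacbaaedcdcda  a
   19  ecacbaaedcdcdaddcbb$c  c
   20  edcdcdaddcbb$cecacbaa  a

bbcdabcceaddd$cdceaca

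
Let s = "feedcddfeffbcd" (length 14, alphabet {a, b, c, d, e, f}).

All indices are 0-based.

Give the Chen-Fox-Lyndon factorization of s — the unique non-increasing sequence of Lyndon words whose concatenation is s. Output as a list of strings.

emit factor 1: 'f' (i=0, period=1)
emit factor 2: 'e' (i=1, period=1)
emit factor 3: 'e' (i=2, period=1)
emit factor 4: 'd' (i=3, period=1)
emit factor 5: 'cddfeff' (i=4, period=7)
emit factor 6: 'bcd' (i=11, period=3)

["f", "e", "e", "d", "cddfeff", "bcd"]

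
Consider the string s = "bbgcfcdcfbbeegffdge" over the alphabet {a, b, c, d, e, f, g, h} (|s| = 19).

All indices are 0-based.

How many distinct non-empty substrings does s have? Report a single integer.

175

rank | idx | suffix
   0 |   9 | bbeegffdge
   1 |   0 | bbgcfcdcfbbeegffdge
   2 |  10 | beegffdge
   3 |   1 | bgcfcdcfbbeegffdge
   4 |   5 | cdcfbbeegffdge
   5 |   7 | cfbbeegffdge
   6 |   3 | cfcdcfbbeegffdge
   7 |   6 | dcfbbeegffdge
   8 |  16 | dge
   9 |  18 | e
  10 |  11 | eegffdge
  11 |  12 | egffdge
  12 |   8 | fbbeegffdge
  13 |   4 | fcdcfbbeegffdge
  14 |  15 | fdge
  15 |  14 | ffdge
  16 |   2 | gcfcdcfbbeegffdge
  17 |  17 | ge
  18 |  13 | gffdge

SA = [9, 0, 10, 1, 5, 7, 3, 6, 16, 18, 11, 12, 8, 4, 15, 14, 2, 17, 13]
[i] adj suffixes → lcp
  [1] 9/0 → 2 ('bb')
  [2] 0/10 → 1 ('b')
  [3] 10/1 → 1 ('b')
  [4] 1/5 → 0 ('')
  [5] 5/7 → 1 ('c')
  [6] 7/3 → 2 ('cf')
  [7] 3/6 → 0 ('')
  [8] 6/16 → 1 ('d')
  [9] 16/18 → 0 ('')
  [10] 18/11 → 1 ('e')
  [11] 11/12 → 1 ('e')
  [12] 12/8 → 0 ('')
  [13] 8/4 → 1 ('f')
  [14] 4/15 → 1 ('f')
  [15] 15/14 → 1 ('f')
  [16] 14/2 → 0 ('')
  [17] 2/17 → 1 ('g')
  [18] 17/13 → 1 ('g')

n(n+1)/2 = 19·20/2 = 190
Σ LCP = 0 + 2 + 1 + 1 + 0 + 1 + 2 + 0 + 1 + 0 + 1 + 1 + 0 + 1 + 1 + 1 + 0 + 1 + 1 = 15
distinct = 190 − 15 = 175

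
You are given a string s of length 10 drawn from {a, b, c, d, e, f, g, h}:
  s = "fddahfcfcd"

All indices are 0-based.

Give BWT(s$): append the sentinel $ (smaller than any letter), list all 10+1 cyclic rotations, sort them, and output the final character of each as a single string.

rank  rotation     last
    0  $fddahfcfcd  d
    1  ahfcfcd$fdd  d
    2  cd$fddahfcf  f
    3  cfcd$fddahf  f
    4  d$fddahfcfc  c
    5  dahfcfcd$fd  d
    6  ddahfcfcd$f  f
    7  fcd$fddahfc  c
    8  fcfcd$fddah  h
    9  fddahfcfcd$  $
   10  hfcfcd$fdda  a

ddffcdfch$a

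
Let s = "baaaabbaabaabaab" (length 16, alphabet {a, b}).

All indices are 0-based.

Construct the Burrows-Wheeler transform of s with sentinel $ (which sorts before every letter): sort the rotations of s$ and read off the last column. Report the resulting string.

bbabbbaaaaaa$aaba

rank  rotation           last
    0  $baaaabbaabaabaab  b
    1  aaaabbaabaabaab$b  b
    2  aaabbaabaabaab$ba  a
    3  aab$baaaabbaabaab  b
    4  aabaab$baaaabbaab  b
    5  aabaabaab$baaaabb  b
    6  aabbaabaabaab$baa  a
    7  ab$baaaabbaabaaba  a
    8  abaab$baaaabbaaba  a
    9  abaabaab$baaaabba  a
   10  abbaabaabaab$baaa  a
   11  b$baaaabbaabaabaa  a
   12  baaaabbaabaabaab$  $
   13  baab$baaaabbaabaa  a
   14  baabaab$baaaabbaa  a
   15  baabaabaab$baaaab  b
   16  bbaabaabaab$baaaa  a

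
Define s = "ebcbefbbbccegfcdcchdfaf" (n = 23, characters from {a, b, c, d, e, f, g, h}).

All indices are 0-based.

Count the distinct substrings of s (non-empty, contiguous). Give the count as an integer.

rank→(start, suffix):
  0 → (21, 'af')
  1 → (6, 'bbbccegfcdcchdfaf')
  2 → (7, 'bbccegfcdcchdfaf')
  3 → (1, 'bcbefbbbccegfcdcchdfaf')
  4 → (8, 'bccegfcdcchdfaf')
  5 → (3, 'befbbbccegfcdcchdfaf')
  6 → (2, 'cbefbbbccegfcdcchdfaf')
  7 → (9, 'ccegfcdcchdfaf')
  8 → (16, 'cchdfaf')
  9 → (14, 'cdcchdfaf')
  10 → (10, 'cegfcdcchdfaf')
  11 → (17, 'chdfaf')
  12 → (15, 'dcchdfaf')
  13 → (19, 'dfaf')
  14 → (0, 'ebcbefbbbccegfcdcchdfaf')
  15 → (4, 'efbbbccegfcdcchdfaf')
  16 → (11, 'egfcdcchdfaf')
  17 → (22, 'f')
  18 → (20, 'faf')
  19 → (5, 'fbbbccegfcdcchdfaf')
  20 → (13, 'fcdcchdfaf')
  21 → (12, 'gfcdcchdfaf')
  22 → (18, 'hdfaf')

SA = [21, 6, 7, 1, 8, 3, 2, 9, 16, 14, 10, 17, 15, 19, 0, 4, 11, 22, 20, 5, 13, 12, 18]
rank  pair      lcp
   1  s[21:],s[6:]  0  ''
   2  s[6:],s[7:]  2  'bb'
   3  s[7:],s[1:]  1  'b'
   4  s[1:],s[8:]  2  'bc'
   5  s[8:],s[3:]  1  'b'
   6  s[3:],s[2:]  0  ''
   7  s[2:],s[9:]  1  'c'
   8  s[9:],s[16:]  2  'cc'
   9  s[16:],s[14:]  1  'c'
  10  s[14:],s[10:]  1  'c'
  11  s[10:],s[17:]  1  'c'
  12  s[17:],s[15:]  0  ''
  13  s[15:],s[19:]  1  'd'
  14  s[19:],s[0:]  0  ''
  15  s[0:],s[4:]  1  'e'
  16  s[4:],s[11:]  1  'e'
  17  s[11:],s[22:]  0  ''
  18  s[22:],s[20:]  1  'f'
  19  s[20:],s[5:]  1  'f'
  20  s[5:],s[13:]  1  'f'
  21  s[13:],s[12:]  0  ''
  22  s[12:],s[18:]  0  ''

n(n+1)/2 = 23·24/2 = 276
Σ LCP = 0 + 0 + 2 + 1 + 2 + 1 + 0 + 1 + 2 + 1 + 1 + 1 + 0 + 1 + 0 + 1 + 1 + 0 + 1 + 1 + 1 + 0 + 0 = 18
distinct = 276 − 18 = 258

258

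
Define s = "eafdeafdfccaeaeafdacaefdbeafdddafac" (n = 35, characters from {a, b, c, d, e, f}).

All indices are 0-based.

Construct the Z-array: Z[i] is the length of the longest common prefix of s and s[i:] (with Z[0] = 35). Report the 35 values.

[35, 0, 0, 0, 4, 0, 0, 0, 0, 0, 0, 0, 2, 0, 4, 0, 0, 0, 0, 0, 0, 1, 0, 0, 0, 4, 0, 0, 0, 0, 0, 0, 0, 0, 0]

Z[0]=35
i=1: outside box; Z[1]=0
i=2: outside box; Z[2]=0
i=3: outside box; Z[3]=0
i=4: outside box; Z[4]=4 extend→box=[4,8)
i=5: min(r-i=3, Z[1]=0)=0; Z[5]=0
i=6: min(r-i=2, Z[2]=0)=0; Z[6]=0
i=7: min(r-i=1, Z[3]=0)=0; Z[7]=0
i=8: outside box; Z[8]=0
i=9: outside box; Z[9]=0
i=10: outside box; Z[10]=0
i=11: outside box; Z[11]=0
i=12: outside box; Z[12]=2 extend→box=[12,14)
i=13: min(r-i=1, Z[1]=0)=0; Z[13]=0
i=14: outside box; Z[14]=4 extend→box=[14,18)
i=15: min(r-i=3, Z[1]=0)=0; Z[15]=0
i=16: min(r-i=2, Z[2]=0)=0; Z[16]=0
i=17: min(r-i=1, Z[3]=0)=0; Z[17]=0
i=18: outside box; Z[18]=0
i=19: outside box; Z[19]=0
i=20: outside box; Z[20]=0
i=21: outside box; Z[21]=1 extend→box=[21,22)
i=22: outside box; Z[22]=0
i=23: outside box; Z[23]=0
i=24: outside box; Z[24]=0
i=25: outside box; Z[25]=4 extend→box=[25,29)
i=26: min(r-i=3, Z[1]=0)=0; Z[26]=0
i=27: min(r-i=2, Z[2]=0)=0; Z[27]=0
i=28: min(r-i=1, Z[3]=0)=0; Z[28]=0
i=29: outside box; Z[29]=0
i=30: outside box; Z[30]=0
i=31: outside box; Z[31]=0
i=32: outside box; Z[32]=0
i=33: outside box; Z[33]=0
i=34: outside box; Z[34]=0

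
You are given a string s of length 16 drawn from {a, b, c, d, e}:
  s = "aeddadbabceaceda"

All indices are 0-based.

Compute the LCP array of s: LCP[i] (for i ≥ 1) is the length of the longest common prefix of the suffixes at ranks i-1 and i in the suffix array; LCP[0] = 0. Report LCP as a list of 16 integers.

sorted suffixes:
  #0 SA[0]=15  'a'
  #1 SA[1]=7  'abceaceda'
  #2 SA[2]=11  'aceda'
  #3 SA[3]=4  'adbabceaceda'
  #4 SA[4]=0  'aeddadbabceaceda'
  #5 SA[5]=6  'babceaceda'
  #6 SA[6]=8  'bceaceda'
  #7 SA[7]=9  'ceaceda'
  #8 SA[8]=12  'ceda'
  #9 SA[9]=14  'da'
  #10 SA[10]=3  'dadbabceaceda'
  #11 SA[11]=5  'dbabceaceda'
  #12 SA[12]=2  'ddadbabceaceda'
  #13 SA[13]=10  'eaceda'
  #14 SA[14]=13  'eda'
  #15 SA[15]=1  'eddadbabceaceda'

SA = [15, 7, 11, 4, 0, 6, 8, 9, 12, 14, 3, 5, 2, 10, 13, 1]
[i] adj suffixes → lcp
  [1] 15/7 → 1 ('a')
  [2] 7/11 → 1 ('a')
  [3] 11/4 → 1 ('a')
  [4] 4/0 → 1 ('a')
  [5] 0/6 → 0 ('')
  [6] 6/8 → 1 ('b')
  [7] 8/9 → 0 ('')
  [8] 9/12 → 2 ('ce')
  [9] 12/14 → 0 ('')
  [10] 14/3 → 2 ('da')
  [11] 3/5 → 1 ('d')
  [12] 5/2 → 1 ('d')
  [13] 2/10 → 0 ('')
  [14] 10/13 → 1 ('e')
  [15] 13/1 → 2 ('ed')

[0, 1, 1, 1, 1, 0, 1, 0, 2, 0, 2, 1, 1, 0, 1, 2]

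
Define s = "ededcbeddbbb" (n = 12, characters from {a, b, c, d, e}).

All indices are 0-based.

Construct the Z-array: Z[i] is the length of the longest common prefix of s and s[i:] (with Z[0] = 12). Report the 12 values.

Z[0]=12
i=1: outside box; Z[1]=0
i=2: outside box; Z[2]=2 scan→box=[2,4)
i=3: min(r-i=1, Z[1]=0)=0; Z[3]=0
i=4: outside box; Z[4]=0
i=5: outside box; Z[5]=0
i=6: outside box; Z[6]=2 scan→box=[6,8)
i=7: min(r-i=1, Z[1]=0)=0; Z[7]=0
i=8: outside box; Z[8]=0
i=9: outside box; Z[9]=0
i=10: outside box; Z[10]=0
i=11: outside box; Z[11]=0

[12, 0, 2, 0, 0, 0, 2, 0, 0, 0, 0, 0]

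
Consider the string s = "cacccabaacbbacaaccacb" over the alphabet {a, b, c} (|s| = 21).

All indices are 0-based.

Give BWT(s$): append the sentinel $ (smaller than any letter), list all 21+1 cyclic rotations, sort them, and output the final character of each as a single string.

bbccbcaaccabcacc$aacaa

rank  rotation                last
    0  $cacccabaacbbacaaccacb  b
    1  aacbbacaaccacb$cacccab  b
    2  aaccacb$cacccabaacbbac  c
    3  abaacbbacaaccacb$caccc  c
    4  acaaccacb$cacccabaacbb  b
    5  acb$cacccabaacbbacaacc  c
    6  acbbacaaccacb$cacccaba  a
    7  accacb$cacccabaacbbaca  a
    8  acccabaacbbacaaccacb$c  c
    9  b$cacccabaacbbacaaccac  c
   10  baacbbacaaccacb$caccca  a
   11  bacaaccacb$cacccabaacb  b
   12  bbacaaccacb$cacccabaac  c
   13  caaccacb$cacccabaacbba  a
   14  cabaacbbacaaccacb$cacc  c
   15  cacb$cacccabaacbbacaac  c
   16  cacccabaacbbacaaccacb$  $
   17  cb$cacccabaacbbacaacca  a
   18  cbbacaaccacb$cacccabaa  a
   19  ccabaacbbacaaccacb$cac  c
   20  ccacb$cacccabaacbbacaa  a
   21  cccabaacbbacaaccacb$ca  a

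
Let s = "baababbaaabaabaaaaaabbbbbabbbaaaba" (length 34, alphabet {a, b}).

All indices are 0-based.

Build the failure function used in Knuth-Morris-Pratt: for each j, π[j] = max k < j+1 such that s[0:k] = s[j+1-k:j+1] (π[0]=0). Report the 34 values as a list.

[0, 0, 0, 1, 2, 1, 1, 2, 3, 0, 1, 2, 3, 4, 5, 3, 0, 0, 0, 0, 1, 1, 1, 1, 1, 2, 1, 1, 1, 2, 3, 0, 1, 2]

π[0] = 0
j=1 s[j]='a': π[1]=0 (border '')
j=2 s[j]='a': π[2]=0 (border '')
j=3 s[j]='b': π[3]=1 (border 'b')
j=4 s[j]='a': π[4]=2 (border 'ba')
j=5 s[j]='b': k: 2→0; π[5]=1 (border 'b')
j=6 s[j]='b': k: 1→0; π[6]=1 (border 'b')
j=7 s[j]='a': π[7]=2 (border 'ba')
j=8 s[j]='a': π[8]=3 (border 'baa')
j=9 s[j]='a': k: 3→0; π[9]=0 (border '')
j=10 s[j]='b': π[10]=1 (border 'b')
j=11 s[j]='a': π[11]=2 (border 'ba')
j=12 s[j]='a': π[12]=3 (border 'baa')
j=13 s[j]='b': π[13]=4 (border 'baab')
j=14 s[j]='a': π[14]=5 (border 'baaba')
j=15 s[j]='a': k: 5→2; π[15]=3 (border 'baa')
j=16 s[j]='a': k: 3→0; π[16]=0 (border '')
j=17 s[j]='a': π[17]=0 (border '')
j=18 s[j]='a': π[18]=0 (border '')
j=19 s[j]='a': π[19]=0 (border '')
j=20 s[j]='b': π[20]=1 (border 'b')
j=21 s[j]='b': k: 1→0; π[21]=1 (border 'b')
j=22 s[j]='b': k: 1→0; π[22]=1 (border 'b')
j=23 s[j]='b': k: 1→0; π[23]=1 (border 'b')
j=24 s[j]='b': k: 1→0; π[24]=1 (border 'b')
j=25 s[j]='a': π[25]=2 (border 'ba')
j=26 s[j]='b': k: 2→0; π[26]=1 (border 'b')
j=27 s[j]='b': k: 1→0; π[27]=1 (border 'b')
j=28 s[j]='b': k: 1→0; π[28]=1 (border 'b')
j=29 s[j]='a': π[29]=2 (border 'ba')
j=30 s[j]='a': π[30]=3 (border 'baa')
j=31 s[j]='a': k: 3→0; π[31]=0 (border '')
j=32 s[j]='b': π[32]=1 (border 'b')
j=33 s[j]='a': π[33]=2 (border 'ba')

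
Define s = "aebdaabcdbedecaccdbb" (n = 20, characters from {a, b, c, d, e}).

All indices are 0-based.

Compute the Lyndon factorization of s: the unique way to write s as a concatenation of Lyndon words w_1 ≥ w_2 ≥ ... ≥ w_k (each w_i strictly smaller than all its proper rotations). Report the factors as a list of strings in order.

emit factor 1: 'aebd' (i=0, period=4)
emit factor 2: 'aabcdbedecaccdbb' (i=4, period=16)

["aebd", "aabcdbedecaccdbb"]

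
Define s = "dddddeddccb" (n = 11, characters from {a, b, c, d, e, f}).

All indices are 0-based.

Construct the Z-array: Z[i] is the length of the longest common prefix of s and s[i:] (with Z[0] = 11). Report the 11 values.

[11, 4, 3, 2, 1, 0, 2, 1, 0, 0, 0]

Z[0]=11
i=1: i≥r, start 0; Z[1]=4 grow→box=[1,5)
i=2: min(r-i=3, Z[1]=4)=3; Z[2]=3
i=3: min(r-i=2, Z[2]=3)=2; Z[3]=2
i=4: min(r-i=1, Z[3]=2)=1; Z[4]=1
i=5: i≥r, start 0; Z[5]=0
i=6: i≥r, start 0; Z[6]=2 grow→box=[6,8)
i=7: min(r-i=1, Z[1]=4)=1; Z[7]=1
i=8: i≥r, start 0; Z[8]=0
i=9: i≥r, start 0; Z[9]=0
i=10: i≥r, start 0; Z[10]=0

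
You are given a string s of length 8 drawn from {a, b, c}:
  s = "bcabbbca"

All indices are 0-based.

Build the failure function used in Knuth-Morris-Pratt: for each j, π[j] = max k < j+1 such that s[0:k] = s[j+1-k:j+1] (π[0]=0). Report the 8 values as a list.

[0, 0, 0, 1, 1, 1, 2, 3]

π[0] = 0
j=1 s[j]='c': π[1]=0 (border '')
j=2 s[j]='a': π[2]=0 (border '')
j=3 s[j]='b': π[3]=1 (border 'b')
j=4 s[j]='b': k: 1→0; π[4]=1 (border 'b')
j=5 s[j]='b': k: 1→0; π[5]=1 (border 'b')
j=6 s[j]='c': π[6]=2 (border 'bc')
j=7 s[j]='a': π[7]=3 (border 'bca')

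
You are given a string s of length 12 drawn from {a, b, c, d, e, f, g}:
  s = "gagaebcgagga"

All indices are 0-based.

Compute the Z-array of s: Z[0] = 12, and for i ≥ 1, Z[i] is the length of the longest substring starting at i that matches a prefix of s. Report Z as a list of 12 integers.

[12, 0, 2, 0, 0, 0, 0, 3, 0, 1, 2, 0]

Z[0]=12
i=1: fresh scan; Z[1]=0
i=2: fresh scan; Z[2]=2 grow→box=[2,4)
i=3: min(r-i=1, Z[1]=0)=0; Z[3]=0
i=4: fresh scan; Z[4]=0
i=5: fresh scan; Z[5]=0
i=6: fresh scan; Z[6]=0
i=7: fresh scan; Z[7]=3 grow→box=[7,10)
i=8: min(r-i=2, Z[1]=0)=0; Z[8]=0
i=9: min(r-i=1, Z[2]=2)=1; Z[9]=1
i=10: fresh scan; Z[10]=2 grow→box=[10,12)
i=11: min(r-i=1, Z[1]=0)=0; Z[11]=0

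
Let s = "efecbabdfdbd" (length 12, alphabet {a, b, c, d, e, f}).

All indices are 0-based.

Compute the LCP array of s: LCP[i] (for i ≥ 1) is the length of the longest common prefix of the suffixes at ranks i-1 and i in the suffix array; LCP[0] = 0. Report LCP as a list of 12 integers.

[0, 0, 1, 2, 0, 0, 1, 1, 0, 1, 0, 1]

rank | idx | suffix
   0 |   5 | abdfdbd
   1 |   4 | babdfdbd
   2 |  10 | bd
   3 |   6 | bdfdbd
   4 |   3 | cbabdfdbd
   5 |  11 | d
   6 |   9 | dbd
   7 |   7 | dfdbd
   8 |   2 | ecbabdfdbd
   9 |   0 | efecbabdfdbd
  10 |   8 | fdbd
  11 |   1 | fecbabdfdbd

SA = [5, 4, 10, 6, 3, 11, 9, 7, 2, 0, 8, 1]
i: (SA[i-1],SA[i]) lcp shared
  1: (5,4) 0 ''
  2: (4,10) 1 'b'
  3: (10,6) 2 'bd'
  4: (6,3) 0 ''
  5: (3,11) 0 ''
  6: (11,9) 1 'd'
  7: (9,7) 1 'd'
  8: (7,2) 0 ''
  9: (2,0) 1 'e'
  10: (0,8) 0 ''
  11: (8,1) 1 'f'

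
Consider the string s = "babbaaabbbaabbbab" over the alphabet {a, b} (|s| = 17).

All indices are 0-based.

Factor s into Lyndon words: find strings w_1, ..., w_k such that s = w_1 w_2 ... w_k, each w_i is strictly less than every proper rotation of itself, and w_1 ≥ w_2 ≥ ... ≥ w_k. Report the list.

emit factor 1: 'b' (i=0, period=1)
emit factor 2: 'abb' (i=1, period=3)
emit factor 3: 'aaabbbaabbbab' (i=4, period=13)

["b", "abb", "aaabbbaabbbab"]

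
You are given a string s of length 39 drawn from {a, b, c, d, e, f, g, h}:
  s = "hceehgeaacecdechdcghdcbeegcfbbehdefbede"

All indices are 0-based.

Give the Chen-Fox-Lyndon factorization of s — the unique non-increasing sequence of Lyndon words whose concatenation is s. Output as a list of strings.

["h", "ceehge", "aacecdechdcghdcbeegcfbbehdefbede"]

emit factor 1: 'h' (i=0, period=1)
emit factor 2: 'ceehge' (i=1, period=6)
emit factor 3: 'aacecdechdcghdcbeegcfbbehdefbede' (i=7, period=32)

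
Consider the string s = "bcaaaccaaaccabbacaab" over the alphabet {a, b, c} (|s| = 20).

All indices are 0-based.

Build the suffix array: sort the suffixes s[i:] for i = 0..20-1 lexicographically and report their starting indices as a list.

rank | idx | suffix
   0 |   2 | aaaccaaaccabbacaab
   1 |   7 | aaaccabbacaab
   2 |  17 | aab
   3 |   3 | aaccaaaccabbacaab
   4 |   8 | aaccabbacaab
   5 |  18 | ab
   6 |  12 | abbacaab
   7 |  15 | acaab
   8 |   4 | accaaaccabbacaab
   9 |   9 | accabbacaab
  10 |  19 | b
  11 |  14 | bacaab
  12 |  13 | bbacaab
  13 |   0 | bcaaaccaaaccabbacaab
  14 |   1 | caaaccaaaccabbacaab
  15 |   6 | caaaccabbacaab
  16 |  16 | caab
  17 |  11 | cabbacaab
  18 |   5 | ccaaaccabbacaab
  19 |  10 | ccabbacaab

[2, 7, 17, 3, 8, 18, 12, 15, 4, 9, 19, 14, 13, 0, 1, 6, 16, 11, 5, 10]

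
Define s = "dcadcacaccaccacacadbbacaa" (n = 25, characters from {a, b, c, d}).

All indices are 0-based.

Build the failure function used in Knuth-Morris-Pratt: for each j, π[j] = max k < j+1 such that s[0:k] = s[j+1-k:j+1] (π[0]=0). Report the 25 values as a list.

π[0] = 0
j=1 s[j]='c': π[1]=0 (border '')
j=2 s[j]='a': π[2]=0 (border '')
j=3 s[j]='d': π[3]=1 (border 'd')
j=4 s[j]='c': π[4]=2 (border 'dc')
j=5 s[j]='a': π[5]=3 (border 'dca')
j=6 s[j]='c': k: 3→0; π[6]=0 (border '')
j=7 s[j]='a': π[7]=0 (border '')
j=8 s[j]='c': π[8]=0 (border '')
j=9 s[j]='c': π[9]=0 (border '')
j=10 s[j]='a': π[10]=0 (border '')
j=11 s[j]='c': π[11]=0 (border '')
j=12 s[j]='c': π[12]=0 (border '')
j=13 s[j]='a': π[13]=0 (border '')
j=14 s[j]='c': π[14]=0 (border '')
j=15 s[j]='a': π[15]=0 (border '')
j=16 s[j]='c': π[16]=0 (border '')
j=17 s[j]='a': π[17]=0 (border '')
j=18 s[j]='d': π[18]=1 (border 'd')
j=19 s[j]='b': k: 1→0; π[19]=0 (border '')
j=20 s[j]='b': π[20]=0 (border '')
j=21 s[j]='a': π[21]=0 (border '')
j=22 s[j]='c': π[22]=0 (border '')
j=23 s[j]='a': π[23]=0 (border '')
j=24 s[j]='a': π[24]=0 (border '')

[0, 0, 0, 1, 2, 3, 0, 0, 0, 0, 0, 0, 0, 0, 0, 0, 0, 0, 1, 0, 0, 0, 0, 0, 0]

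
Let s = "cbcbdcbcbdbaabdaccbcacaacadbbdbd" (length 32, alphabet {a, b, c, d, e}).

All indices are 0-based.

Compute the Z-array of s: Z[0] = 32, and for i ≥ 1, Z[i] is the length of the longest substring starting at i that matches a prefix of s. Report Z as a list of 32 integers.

Z[0]=32
i=1: outside box; Z[1]=0
i=2: outside box; Z[2]=2 grow→box=[2,4)
i=3: min(r-i=1, Z[1]=0)=0; Z[3]=0
i=4: outside box; Z[4]=0
i=5: outside box; Z[5]=5 grow→box=[5,10)
i=6: min(r-i=4, Z[1]=0)=0; Z[6]=0
i=7: min(r-i=3, Z[2]=2)=2; Z[7]=2
i=8: min(r-i=2, Z[3]=0)=0; Z[8]=0
i=9: min(r-i=1, Z[4]=0)=0; Z[9]=0
i=10: outside box; Z[10]=0
i=11: outside box; Z[11]=0
i=12: outside box; Z[12]=0
i=13: outside box; Z[13]=0
i=14: outside box; Z[14]=0
i=15: outside box; Z[15]=0
i=16: outside box; Z[16]=1 grow→box=[16,17)
i=17: outside box; Z[17]=3 grow→box=[17,20)
i=18: min(r-i=2, Z[1]=0)=0; Z[18]=0
i=19: min(r-i=1, Z[2]=2)=1; Z[19]=1
i=20: outside box; Z[20]=0
i=21: outside box; Z[21]=1 grow→box=[21,22)
i=22: outside box; Z[22]=0
i=23: outside box; Z[23]=0
i=24: outside box; Z[24]=1 grow→box=[24,25)
i=25: outside box; Z[25]=0
i=26: outside box; Z[26]=0
i=27: outside box; Z[27]=0
i=28: outside box; Z[28]=0
i=29: outside box; Z[29]=0
i=30: outside box; Z[30]=0
i=31: outside box; Z[31]=0

[32, 0, 2, 0, 0, 5, 0, 2, 0, 0, 0, 0, 0, 0, 0, 0, 1, 3, 0, 1, 0, 1, 0, 0, 1, 0, 0, 0, 0, 0, 0, 0]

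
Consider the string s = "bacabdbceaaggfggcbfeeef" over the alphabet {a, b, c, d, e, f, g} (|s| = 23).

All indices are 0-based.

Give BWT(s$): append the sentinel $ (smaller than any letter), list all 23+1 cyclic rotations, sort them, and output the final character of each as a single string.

rank  rotation                  last
    0  $bacabdbceaaggfggcbfeeef  f
    1  aaggfggcbfeeef$bacabdbce  e
    2  abdbceaaggfggcbfeeef$bac  c
    3  acabdbceaaggfggcbfeeef$b  b
    4  aggfggcbfeeef$bacabdbcea  a
    5  bacabdbceaaggfggcbfeeef$  $
    6  bceaaggfggcbfeeef$bacabd  d
    7  bdbceaaggfggcbfeeef$baca  a
    8  bfeeef$bacabdbceaaggfggc  c
    9  cabdbceaaggfggcbfeeef$ba  a
   10  cbfeeef$bacabdbceaaggfgg  g
   11  ceaaggfggcbfeeef$bacabdb  b
   12  dbceaaggfggcbfeeef$bacab  b
   13  eaaggfggcbfeeef$bacabdbc  c
   14  eeef$bacabdbceaaggfggcbf  f
   15  eef$bacabdbceaaggfggcbfe  e
   16  ef$bacabdbceaaggfggcbfee  e
   17  f$bacabdbceaaggfggcbfeee  e
   18  feeef$bacabdbceaaggfggcb  b
   19  fggcbfeeef$bacabdbceaagg  g
   20  gcbfeeef$bacabdbceaaggfg  g
   21  gfggcbfeeef$bacabdbceaag  g
   22  ggcbfeeef$bacabdbceaaggf  f
   23  ggfggcbfeeef$bacabdbceaa  a

fecba$dacagbbcfeeebgggfa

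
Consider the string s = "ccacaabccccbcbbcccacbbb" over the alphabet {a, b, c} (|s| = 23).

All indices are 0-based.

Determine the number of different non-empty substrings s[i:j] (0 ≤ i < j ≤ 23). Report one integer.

234

rank→(start, suffix):
  0 → (4, 'aabccccbcbbcccacbbb')
  1 → (5, 'abccccbcbbcccacbbb')
  2 → (2, 'acaabccccbcbbcccacbbb')
  3 → (18, 'acbbb')
  4 → (22, 'b')
  5 → (21, 'bb')
  6 → (20, 'bbb')
  7 → (13, 'bbcccacbbb')
  8 → (11, 'bcbbcccacbbb')
  9 → (14, 'bcccacbbb')
  10 → (6, 'bccccbcbbcccacbbb')
  11 → (3, 'caabccccbcbbcccacbbb')
  12 → (1, 'cacaabccccbcbbcccacbbb')
  13 → (17, 'cacbbb')
  14 → (19, 'cbbb')
  15 → (12, 'cbbcccacbbb')
  16 → (10, 'cbcbbcccacbbb')
  17 → (0, 'ccacaabccccbcbbcccacbbb')
  18 → (16, 'ccacbbb')
  19 → (9, 'ccbcbbcccacbbb')
  20 → (15, 'cccacbbb')
  21 → (8, 'cccbcbbcccacbbb')
  22 → (7, 'ccccbcbbcccacbbb')

SA = [4, 5, 2, 18, 22, 21, 20, 13, 11, 14, 6, 3, 1, 17, 19, 12, 10, 0, 16, 9, 15, 8, 7]
[i] adj suffixes → lcp
  [1] 4/5 → 1 ('a')
  [2] 5/2 → 1 ('a')
  [3] 2/18 → 2 ('ac')
  [4] 18/22 → 0 ('')
  [5] 22/21 → 1 ('b')
  [6] 21/20 → 2 ('bb')
  [7] 20/13 → 2 ('bb')
  [8] 13/11 → 1 ('b')
  [9] 11/14 → 2 ('bc')
  [10] 14/6 → 4 ('bccc')
  [11] 6/3 → 0 ('')
  [12] 3/1 → 2 ('ca')
  [13] 1/17 → 3 ('cac')
  [14] 17/19 → 1 ('c')
  [15] 19/12 → 3 ('cbb')
  [16] 12/10 → 2 ('cb')
  [17] 10/0 → 1 ('c')
  [18] 0/16 → 4 ('ccac')
  [19] 16/9 → 2 ('cc')
  [20] 9/15 → 2 ('cc')
  [21] 15/8 → 3 ('ccc')
  [22] 8/7 → 3 ('ccc')

n(n+1)/2 = 23·24/2 = 276
Σ LCP = 0 + 1 + 1 + 2 + 0 + 1 + 2 + 2 + 1 + 2 + 4 + 0 + 2 + 3 + 1 + 3 + 2 + 1 + 4 + 2 + 2 + 3 + 3 = 42
distinct = 276 − 42 = 234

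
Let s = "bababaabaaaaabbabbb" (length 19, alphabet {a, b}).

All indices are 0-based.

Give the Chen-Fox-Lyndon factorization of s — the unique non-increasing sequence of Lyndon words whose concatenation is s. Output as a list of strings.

emit factor 1: 'b' (i=0, period=1)
emit factor 2: 'ab' (i=1, period=2)
emit factor 3: 'ab' (i=3, period=2)
emit factor 4: 'aab' (i=5, period=3)
emit factor 5: 'aaaaabbabbb' (i=8, period=11)

["b", "ab", "ab", "aab", "aaaaabbabbb"]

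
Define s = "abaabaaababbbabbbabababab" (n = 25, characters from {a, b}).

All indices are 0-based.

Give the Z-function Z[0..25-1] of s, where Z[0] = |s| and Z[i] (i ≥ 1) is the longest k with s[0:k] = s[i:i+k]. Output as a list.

Z[0]=25
i=1: outside box; Z[1]=0
i=2: outside box; Z[2]=1 grow→box=[2,3)
i=3: outside box; Z[3]=4 grow→box=[3,7)
i=4: min(r-i=3, Z[1]=0)=0; Z[4]=0
i=5: min(r-i=2, Z[2]=1)=1; Z[5]=1
i=6: min(r-i=1, Z[3]=4)=1; Z[6]=1
i=7: outside box; Z[7]=3 grow→box=[7,10)
i=8: min(r-i=2, Z[1]=0)=0; Z[8]=0
i=9: min(r-i=1, Z[2]=1)=1; Z[9]=2 grow→box=[9,11)
i=10: min(r-i=1, Z[1]=0)=0; Z[10]=0
i=11: outside box; Z[11]=0
i=12: outside box; Z[12]=0
i=13: outside box; Z[13]=2 grow→box=[13,15)
i=14: min(r-i=1, Z[1]=0)=0; Z[14]=0
i=15: outside box; Z[15]=0
i=16: outside box; Z[16]=0
i=17: outside box; Z[17]=3 grow→box=[17,20)
i=18: min(r-i=2, Z[1]=0)=0; Z[18]=0
i=19: min(r-i=1, Z[2]=1)=1; Z[19]=3 grow→box=[19,22)
i=20: min(r-i=2, Z[1]=0)=0; Z[20]=0
i=21: min(r-i=1, Z[2]=1)=1; Z[21]=3 grow→box=[21,24)
i=22: min(r-i=2, Z[1]=0)=0; Z[22]=0
i=23: min(r-i=1, Z[2]=1)=1; Z[23]=2 grow→box=[23,25)
i=24: min(r-i=1, Z[1]=0)=0; Z[24]=0

[25, 0, 1, 4, 0, 1, 1, 3, 0, 2, 0, 0, 0, 2, 0, 0, 0, 3, 0, 3, 0, 3, 0, 2, 0]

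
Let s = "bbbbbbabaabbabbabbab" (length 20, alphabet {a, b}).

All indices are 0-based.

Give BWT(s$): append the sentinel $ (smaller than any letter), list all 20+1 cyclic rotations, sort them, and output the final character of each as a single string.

rank  rotation               last
    0  $bbbbbbabaabbabbabbab  b
    1  aabbabbabbab$bbbbbbab  b
    2  ab$bbbbbbabaabbabbabb  b
    3  abaabbabbabbab$bbbbbb  b
    4  abbab$bbbbbbabaabbabb  b
    5  abbabbab$bbbbbbabaabb  b
    6  abbabbabbab$bbbbbbaba  a
    7  b$bbbbbbabaabbabbabba  a
    8  baabbabbabbab$bbbbbba  a
    9  bab$bbbbbbabaabbabbab  b
   10  babaabbabbabbab$bbbbb  b
   11  babbab$bbbbbbabaabbab  b
   12  babbabbab$bbbbbbabaab  b
   13  bbab$bbbbbbabaabbabba  a
   14  bbabaabbabbabbab$bbbb  b
   15  bbabbab$bbbbbbabaabba  a
   16  bbabbabbab$bbbbbbabaa  a
   17  bbbabaabbabbabbab$bbb  b
   18  bbbbabaabbabbabbab$bb  b
   19  bbbbbabaabbabbabbab$b  b
   20  bbbbbbabaabbabbabbab$  $

bbbbbbaaabbbbabaabbb$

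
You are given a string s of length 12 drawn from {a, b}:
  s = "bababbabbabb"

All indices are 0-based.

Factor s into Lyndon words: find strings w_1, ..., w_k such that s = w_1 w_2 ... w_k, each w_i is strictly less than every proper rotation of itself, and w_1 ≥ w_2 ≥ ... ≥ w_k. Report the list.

emit factor 1: 'b' (i=0, period=1)
emit factor 2: 'ababbabbabb' (i=1, period=11)

["b", "ababbabbabb"]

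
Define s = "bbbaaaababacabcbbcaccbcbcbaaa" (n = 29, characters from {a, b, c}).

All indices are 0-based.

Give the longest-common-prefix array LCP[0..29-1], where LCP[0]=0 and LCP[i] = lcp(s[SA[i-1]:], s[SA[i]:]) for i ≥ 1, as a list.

rank | idx | suffix
   0 |  28 | a
   1 |  27 | aa
   2 |  26 | aaa
   3 |   3 | aaaababacabcbbcaccbcbcbaaa
   4 |   4 | aaababacabcbbcaccbcbcbaaa
   5 |   5 | aababacabcbbcaccbcbcbaaa
   6 |   6 | ababacabcbbcaccbcbcbaaa
   7 |   8 | abacabcbbcaccbcbcbaaa
   8 |  12 | abcbbcaccbcbcbaaa
   9 |  10 | acabcbbcaccbcbcbaaa
  10 |  18 | accbcbcbaaa
  11 |  25 | baaa
  12 |   2 | baaaababacabcbbcaccbcbcbaaa
  13 |   7 | babacabcbbcaccbcbcbaaa
  14 |   9 | bacabcbbcaccbcbcbaaa
  15 |   1 | bbaaaababacabcbbcaccbcbcbaaa
  16 |   0 | bbbaaaababacabcbbcaccbcbcbaaa
  17 |  15 | bbcaccbcbcbaaa
  18 |  16 | bcaccbcbcbaaa
  19 |  23 | bcbaaa
  20 |  13 | bcbbcaccbcbcbaaa
  21 |  21 | bcbcbaaa
  22 |  11 | cabcbbcaccbcbcbaaa
  23 |  17 | caccbcbcbaaa
  24 |  24 | cbaaa
  25 |  14 | cbbcaccbcbcbaaa
  26 |  22 | cbcbaaa
  27 |  20 | cbcbcbaaa
  28 |  19 | ccbcbcbaaa

SA = [28, 27, 26, 3, 4, 5, 6, 8, 12, 10, 18, 25, 2, 7, 9, 1, 0, 15, 16, 23, 13, 21, 11, 17, 24, 14, 22, 20, 19]
[i] adj suffixes → lcp
  [1] 28/27 → 1 ('a')
  [2] 27/26 → 2 ('aa')
  [3] 26/3 → 3 ('aaa')
  [4] 3/4 → 3 ('aaa')
  [5] 4/5 → 2 ('aa')
  [6] 5/6 → 1 ('a')
  [7] 6/8 → 3 ('aba')
  [8] 8/12 → 2 ('ab')
  [9] 12/10 → 1 ('a')
  [10] 10/18 → 2 ('ac')
  [11] 18/25 → 0 ('')
  [12] 25/2 → 4 ('baaa')
  [13] 2/7 → 2 ('ba')
  [14] 7/9 → 2 ('ba')
  [15] 9/1 → 1 ('b')
  [16] 1/0 → 2 ('bb')
  [17] 0/15 → 2 ('bb')
  [18] 15/16 → 1 ('b')
  [19] 16/23 → 2 ('bc')
  [20] 23/13 → 3 ('bcb')
  [21] 13/21 → 3 ('bcb')
  [22] 21/11 → 0 ('')
  [23] 11/17 → 2 ('ca')
  [24] 17/24 → 1 ('c')
  [25] 24/14 → 2 ('cb')
  [26] 14/22 → 2 ('cb')
  [27] 22/20 → 4 ('cbcb')
  [28] 20/19 → 1 ('c')

[0, 1, 2, 3, 3, 2, 1, 3, 2, 1, 2, 0, 4, 2, 2, 1, 2, 2, 1, 2, 3, 3, 0, 2, 1, 2, 2, 4, 1]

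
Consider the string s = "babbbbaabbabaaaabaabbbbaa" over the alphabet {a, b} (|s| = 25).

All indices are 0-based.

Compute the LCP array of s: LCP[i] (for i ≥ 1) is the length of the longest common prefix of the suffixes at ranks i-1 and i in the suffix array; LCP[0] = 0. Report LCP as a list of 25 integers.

rank→(start, suffix):
  0 → (24, 'a')
  1 → (23, 'aa')
  2 → (12, 'aaaabaabbbbaa')
  3 → (13, 'aaabaabbbbaa')
  4 → (14, 'aabaabbbbaa')
  5 → (6, 'aabbabaaaabaabbbbaa')
  6 → (17, 'aabbbbaa')
  7 → (10, 'abaaaabaabbbbaa')
  8 → (15, 'abaabbbbaa')
  9 → (7, 'abbabaaaabaabbbbaa')
  10 → (18, 'abbbbaa')
  11 → (1, 'abbbbaabbabaaaabaabbbbaa')
  12 → (22, 'baa')
  13 → (11, 'baaaabaabbbbaa')
  14 → (5, 'baabbabaaaabaabbbbaa')
  15 → (16, 'baabbbbaa')
  16 → (9, 'babaaaabaabbbbaa')
  17 → (0, 'babbbbaabbabaaaabaabbbbaa')
  18 → (21, 'bbaa')
  19 → (4, 'bbaabbabaaaabaabbbbaa')
  20 → (8, 'bbabaaaabaabbbbaa')
  21 → (20, 'bbbaa')
  22 → (3, 'bbbaabbabaaaabaabbbbaa')
  23 → (19, 'bbbbaa')
  24 → (2, 'bbbbaabbabaaaabaabbbbaa')

SA = [24, 23, 12, 13, 14, 6, 17, 10, 15, 7, 18, 1, 22, 11, 5, 16, 9, 0, 21, 4, 8, 20, 3, 19, 2]
[i] adj suffixes → lcp
  [1] 24/23 → 1 ('a')
  [2] 23/12 → 2 ('aa')
  [3] 12/13 → 3 ('aaa')
  [4] 13/14 → 2 ('aa')
  [5] 14/6 → 3 ('aab')
  [6] 6/17 → 4 ('aabb')
  [7] 17/10 → 1 ('a')
  [8] 10/15 → 4 ('abaa')
  [9] 15/7 → 2 ('ab')
  [10] 7/18 → 3 ('abb')
  [11] 18/1 → 7 ('abbbbaa')
  [12] 1/22 → 0 ('')
  [13] 22/11 → 3 ('baa')
  [14] 11/5 → 3 ('baa')
  [15] 5/16 → 5 ('baabb')
  [16] 16/9 → 2 ('ba')
  [17] 9/0 → 3 ('bab')
  [18] 0/21 → 1 ('b')
  [19] 21/4 → 4 ('bbaa')
  [20] 4/8 → 3 ('bba')
  [21] 8/20 → 2 ('bb')
  [22] 20/3 → 5 ('bbbaa')
  [23] 3/19 → 3 ('bbb')
  [24] 19/2 → 6 ('bbbbaa')

[0, 1, 2, 3, 2, 3, 4, 1, 4, 2, 3, 7, 0, 3, 3, 5, 2, 3, 1, 4, 3, 2, 5, 3, 6]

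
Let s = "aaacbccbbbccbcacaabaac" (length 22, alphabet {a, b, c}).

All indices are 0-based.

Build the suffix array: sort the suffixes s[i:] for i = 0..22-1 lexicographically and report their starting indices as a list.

rank→(start, suffix):
  0 → (0, 'aaacbccbbbccbcacaabaac')
  1 → (16, 'aabaac')
  2 → (19, 'aac')
  3 → (1, 'aacbccbbbccbcacaabaac')
  4 → (17, 'abaac')
  5 → (20, 'ac')
  6 → (14, 'acaabaac')
  7 → (2, 'acbccbbbccbcacaabaac')
  8 → (18, 'baac')
  9 → (7, 'bbbccbcacaabaac')
  10 → (8, 'bbccbcacaabaac')
  11 → (12, 'bcacaabaac')
  12 → (4, 'bccbbbccbcacaabaac')
  13 → (9, 'bccbcacaabaac')
  14 → (21, 'c')
  15 → (15, 'caabaac')
  16 → (13, 'cacaabaac')
  17 → (6, 'cbbbccbcacaabaac')
  18 → (11, 'cbcacaabaac')
  19 → (3, 'cbccbbbccbcacaabaac')
  20 → (5, 'ccbbbccbcacaabaac')
  21 → (10, 'ccbcacaabaac')

[0, 16, 19, 1, 17, 20, 14, 2, 18, 7, 8, 12, 4, 9, 21, 15, 13, 6, 11, 3, 5, 10]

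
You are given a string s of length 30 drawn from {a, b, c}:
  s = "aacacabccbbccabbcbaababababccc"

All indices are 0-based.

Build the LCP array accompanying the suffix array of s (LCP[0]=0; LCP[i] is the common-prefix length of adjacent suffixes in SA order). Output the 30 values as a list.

rank | idx | suffix
   0 |  18 | aababababccc
   1 |   0 | aacacabccbbccabbcbaababababccc
   2 |  19 | ababababccc
   3 |  21 | abababccc
   4 |  23 | ababccc
   5 |  13 | abbcbaababababccc
   6 |   5 | abccbbccabbcbaababababccc
   7 |  25 | abccc
   8 |   3 | acabccbbccabbcbaababababccc
   9 |   1 | acacabccbbccabbcbaababababccc
  10 |  17 | baababababccc
  11 |  20 | babababccc
  12 |  22 | bababccc
  13 |  24 | babccc
  14 |  14 | bbcbaababababccc
  15 |   9 | bbccabbcbaababababccc
  16 |  15 | bcbaababababccc
  17 |  10 | bccabbcbaababababccc
  18 |   6 | bccbbccabbcbaababababccc
  19 |  26 | bccc
  20 |  29 | c
  21 |  12 | cabbcbaababababccc
  22 |   4 | cabccbbccabbcbaababababccc
  23 |   2 | cacabccbbccabbcbaababababccc
  24 |  16 | cbaababababccc
  25 |   8 | cbbccabbcbaababababccc
  26 |  28 | cc
  27 |  11 | ccabbcbaababababccc
  28 |   7 | ccbbccabbcbaababababccc
  29 |  27 | ccc

SA = [18, 0, 19, 21, 23, 13, 5, 25, 3, 1, 17, 20, 22, 24, 14, 9, 15, 10, 6, 26, 29, 12, 4, 2, 16, 8, 28, 11, 7, 27]
i: (SA[i-1],SA[i]) lcp shared
  1: (18,0) 2 'aa'
  2: (0,19) 1 'a'
  3: (19,21) 6 'ababab'
  4: (21,23) 4 'abab'
  5: (23,13) 2 'ab'
  6: (13,5) 2 'ab'
  7: (5,25) 4 'abcc'
  8: (25,3) 1 'a'
  9: (3,1) 3 'aca'
  10: (1,17) 0 ''
  11: (17,20) 2 'ba'
  12: (20,22) 5 'babab'
  13: (22,24) 3 'bab'
  14: (24,14) 1 'b'
  15: (14,9) 3 'bbc'
  16: (9,15) 1 'b'
  17: (15,10) 2 'bc'
  18: (10,6) 3 'bcc'
  19: (6,26) 3 'bcc'
  20: (26,29) 0 ''
  21: (29,12) 1 'c'
  22: (12,4) 3 'cab'
  23: (4,2) 2 'ca'
  24: (2,16) 1 'c'
  25: (16,8) 2 'cb'
  26: (8,28) 1 'c'
  27: (28,11) 2 'cc'
  28: (11,7) 2 'cc'
  29: (7,27) 2 'cc'

[0, 2, 1, 6, 4, 2, 2, 4, 1, 3, 0, 2, 5, 3, 1, 3, 1, 2, 3, 3, 0, 1, 3, 2, 1, 2, 1, 2, 2, 2]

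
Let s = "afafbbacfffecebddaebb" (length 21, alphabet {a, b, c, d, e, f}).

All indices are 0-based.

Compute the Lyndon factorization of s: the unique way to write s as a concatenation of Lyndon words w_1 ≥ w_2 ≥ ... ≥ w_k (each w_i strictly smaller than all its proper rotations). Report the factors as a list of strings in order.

emit factor 1: 'afafbb' (i=0, period=6)
emit factor 2: 'acfffecebddaebb' (i=6, period=15)

["afafbb", "acfffecebddaebb"]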